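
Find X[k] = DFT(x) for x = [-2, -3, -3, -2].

X[k] = Σ(n=0 to 3) x[n] · ω_4^(nk)
where ω_4 = e^(-2πi/4)

Computing each X[k]:
X[0] = -10
X[1] = 1+1i
X[2] = 0
X[3] = 1-1i

X = [-10, 1+1i, 0, 1-1i]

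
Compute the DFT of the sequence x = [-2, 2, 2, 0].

X[k] = Σ(n=0 to 3) x[n] · ω_4^(nk)
where ω_4 = e^(-2πi/4)

Computing each X[k]:
X[0] = 2
X[1] = -4-2i
X[2] = -2
X[3] = -4+2i

X = [2, -4-2i, -2, -4+2i]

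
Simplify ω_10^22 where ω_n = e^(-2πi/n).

Since ω_10^10 = 1, powers reduce modulo 10.
22 mod 10 = 2
So ω_10^22 = ω_10^2 = e^(-2πi·2/10)

ω_10^22 = ω_10^2 = 0.3090-0.9511i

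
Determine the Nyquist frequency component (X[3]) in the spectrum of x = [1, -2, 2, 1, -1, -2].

X[3] = Σ(n=0 to 5) x[n] · ω_6^(3n) where ω_6 = e^(-2πi/6)
= (1)·ω_6^0 + (-2)·ω_6^3 + (2)·ω_6^6 + (1)·ω_6^9 + (-1)·ω_6^12 + (-2)·ω_6^15

X[3] = 5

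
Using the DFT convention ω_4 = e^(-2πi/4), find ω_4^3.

ω_4^3 = e^(-2πi·3/4)
= cos(-2π·3/4) + i·sin(-2π·3/4)
= cos(-6π/4) + i·sin(-6π/4)

ω_4^3 = cos(-6π/4) + i·sin(-6π/4) = 1i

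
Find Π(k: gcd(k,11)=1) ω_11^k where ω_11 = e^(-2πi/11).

The primitive 11th roots of unity are ω_11^k for k coprime to 11: k ∈ {1, 2, 3, 4, 5, 6, 7, 8, 9, 10}
Their product equals the constant term of the cyclotomic polynomial Φ_11(x) up to sign.
For n ≥ 3, the product of all primitive nth roots of unity is 1. (For n=1 it is 1; for n=2 it is -1.)

1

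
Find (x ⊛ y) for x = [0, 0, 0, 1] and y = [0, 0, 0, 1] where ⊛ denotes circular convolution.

(x ⊛ y)[n] = Σ(m=0 to 3) x[m] · y[(n-m) mod 4]

Computing each output sample:
(x ⊛ y)[0] = 0
(x ⊛ y)[1] = 0
(x ⊛ y)[2] = 1
(x ⊛ y)[3] = 0

x ⊛ y = [0, 0, 1, 0]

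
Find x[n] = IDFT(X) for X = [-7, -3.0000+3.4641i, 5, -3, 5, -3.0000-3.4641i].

x[n] = (1/6) Σ(k=0 to 5) X[k] · e^(2πikn/6)

Computing each x[n]:
x[0] = -1
x[1] = -3
x[2] = -3
x[3] = 2
x[4] = -1
x[5] = -1

x = [-1, -3, -3, 2, -1, -1]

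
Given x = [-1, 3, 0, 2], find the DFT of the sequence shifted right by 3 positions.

Time shift by 3: X_shifted[k] = ω_4^(3k) · X[k]
Shifted x = [3, 0, 2, -1]

DFT(x[n-3]) = [4, 1-1i, 6, 1+1i]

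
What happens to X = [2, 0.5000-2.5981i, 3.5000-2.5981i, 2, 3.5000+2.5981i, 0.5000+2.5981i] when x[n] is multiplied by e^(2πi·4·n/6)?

Modulation property: DFT(ω_6^(-4n)·x[n]) = X[(k-4) mod 6], so circularly shift X by 4 positions.

X[k-4] = [3.5000-2.5981i, 2, 3.5000+2.5981i, 0.5000+2.5981i, 2, 0.5000-2.5981i]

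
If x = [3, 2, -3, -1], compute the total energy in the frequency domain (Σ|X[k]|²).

Parseval: Σ|x[n]|² = (1/N)Σ|X[k]|², so Σ|X[k]|² = N·Σ|x[n]|² = 4·23.0000

Σ|X[k]|² = N·Σ|x[n]|² = 4·23.0000 = 92.0000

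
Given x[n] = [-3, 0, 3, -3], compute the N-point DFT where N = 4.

X[k] = Σ(n=0 to 3) x[n] · ω_4^(nk)
where ω_4 = e^(-2πi/4)

Computing each X[k]:
X[0] = -3
X[1] = -6-3i
X[2] = 3
X[3] = -6+3i

X = [-3, -6-3i, 3, -6+3i]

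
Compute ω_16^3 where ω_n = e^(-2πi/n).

ω_16^3 = e^(-2πi·3/16)
= cos(-2π·3/16) + i·sin(-2π·3/16)
= cos(-6π/16) + i·sin(-6π/16)

ω_16^3 = cos(-6π/16) + i·sin(-6π/16) = 0.3827-0.9239i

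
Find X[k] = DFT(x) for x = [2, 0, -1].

X[k] = Σ(n=0 to 2) x[n] · ω_3^(nk)
where ω_3 = e^(-2πi/3)

Computing each X[k]:
X[0] = 1
X[1] = 2.5000-0.8660i
X[2] = 2.5000+0.8660i

X = [1, 2.5000-0.8660i, 2.5000+0.8660i]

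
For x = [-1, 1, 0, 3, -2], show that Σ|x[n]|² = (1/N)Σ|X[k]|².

Time domain:
Σ|x[n]|² = |-1|² + |1|² + |0|² + |3|² + |-2|² = 15.0000

Frequency domain:
(1/5)Σ|X[k]|² = (1/5)(|1|² + |-3.7361-1.0898i|² + |0.7361-4.6165i|² + |0.7361+4.6165i|² + |-3.7361+1.0898i|²) = (1/5)·75.0000 = 15.0000

Both sides agree, confirming Parseval's theorem.

Σ|x[n]|² = (1/N)Σ|X[k]|² = 15.0000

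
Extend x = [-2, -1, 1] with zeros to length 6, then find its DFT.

Original 3-point DFT: [-2, -2.0000+1.7321i, -2.0000-1.7321i]
Zero-padded 6-point DFT provides frequency interpolation.

DFT_6([x, 0, ...]) = [-2, -3, -2.0000+1.7321i, 0, -2.0000-1.7321i, -3]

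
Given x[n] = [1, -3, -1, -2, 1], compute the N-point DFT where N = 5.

X[k] = Σ(n=0 to 4) x[n] · ω_5^(nk)
where ω_5 = e^(-2πi/5)

Computing each X[k]:
X[0] = -4
X[1] = 2.8090+3.2164i
X[2] = 1.6910+3.3022i
X[3] = 1.6910-3.3022i
X[4] = 2.8090-3.2164i

X = [-4, 2.8090+3.2164i, 1.6910+3.3022i, 1.6910-3.3022i, 2.8090-3.2164i]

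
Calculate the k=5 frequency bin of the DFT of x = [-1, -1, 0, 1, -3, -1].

X[5] = Σ(n=0 to 5) x[n] · ω_6^(5n) where ω_6 = e^(-2πi/6)
= (-1)·ω_6^0 + (-1)·ω_6^5 + (0)·ω_6^10 + (1)·ω_6^15 + (-3)·ω_6^20 + (-1)·ω_6^25

X[5] = -1.5000+2.5981i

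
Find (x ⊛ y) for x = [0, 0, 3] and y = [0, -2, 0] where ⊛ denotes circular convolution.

(x ⊛ y)[n] = Σ(m=0 to 2) x[m] · y[(n-m) mod 3]

Computing each output sample:
(x ⊛ y)[0] = -6
(x ⊛ y)[1] = 0
(x ⊛ y)[2] = 0

x ⊛ y = [-6, 0, 0]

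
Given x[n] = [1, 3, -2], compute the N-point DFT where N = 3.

X[k] = Σ(n=0 to 2) x[n] · ω_3^(nk)
where ω_3 = e^(-2πi/3)

Computing each X[k]:
X[0] = 2
X[1] = 0.5000-4.3301i
X[2] = 0.5000+4.3301i

X = [2, 0.5000-4.3301i, 0.5000+4.3301i]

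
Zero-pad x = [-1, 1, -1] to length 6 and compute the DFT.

Original 3-point DFT: [-1, -1.0000-1.7321i, -1.0000+1.7321i]
Zero-padded 6-point DFT provides frequency interpolation.

DFT_6([x, 0, ...]) = [-1, 0, -1.0000-1.7321i, -3, -1.0000+1.7321i, 0]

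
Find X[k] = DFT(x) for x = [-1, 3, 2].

X[k] = Σ(n=0 to 2) x[n] · ω_3^(nk)
where ω_3 = e^(-2πi/3)

Computing each X[k]:
X[0] = 4
X[1] = -3.5000-0.8660i
X[2] = -3.5000+0.8660i

X = [4, -3.5000-0.8660i, -3.5000+0.8660i]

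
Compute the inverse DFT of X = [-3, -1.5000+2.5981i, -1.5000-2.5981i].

x[n] = (1/3) Σ(k=0 to 2) X[k] · e^(2πikn/3)

Computing each x[n]:
x[0] = -2
x[1] = -2
x[2] = 1

x = [-2, -2, 1]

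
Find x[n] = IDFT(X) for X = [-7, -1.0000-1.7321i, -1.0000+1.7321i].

x[n] = (1/3) Σ(k=0 to 2) X[k] · e^(2πikn/3)

Computing each x[n]:
x[0] = -3
x[1] = -1
x[2] = -3

x = [-3, -1, -3]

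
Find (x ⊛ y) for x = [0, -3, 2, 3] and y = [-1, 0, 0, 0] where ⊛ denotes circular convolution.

(x ⊛ y)[n] = Σ(m=0 to 3) x[m] · y[(n-m) mod 4]

Computing each output sample:
(x ⊛ y)[0] = 0
(x ⊛ y)[1] = 3
(x ⊛ y)[2] = -2
(x ⊛ y)[3] = -3

x ⊛ y = [0, 3, -2, -3]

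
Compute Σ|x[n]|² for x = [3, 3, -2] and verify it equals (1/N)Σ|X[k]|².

Time domain:
Σ|x[n]|² = |3|² + |3|² + |-2|² = 22.0000

Frequency domain:
(1/3)Σ|X[k]|² = (1/3)(|4|² + |2.5000-4.3301i|² + |2.5000+4.3301i|²) = (1/3)·66.0000 = 22.0000

Both sides agree, confirming Parseval's theorem.

Σ|x[n]|² = (1/N)Σ|X[k]|² = 22.0000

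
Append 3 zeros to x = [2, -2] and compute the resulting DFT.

Original 2-point DFT: [0, 4]
Zero-padded 5-point DFT provides frequency interpolation.

DFT_5([x, 0, ...]) = [0, 1.3820+1.9021i, 3.6180+1.1756i, 3.6180-1.1756i, 1.3820-1.9021i]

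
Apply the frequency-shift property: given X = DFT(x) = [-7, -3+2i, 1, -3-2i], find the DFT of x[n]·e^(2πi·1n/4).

Modulation property: DFT(ω_4^(-1n)·x[n]) = X[(k-1) mod 4], so circularly shift X by 1 positions.

X[k-1] = [-3-2i, -7, -3+2i, 1]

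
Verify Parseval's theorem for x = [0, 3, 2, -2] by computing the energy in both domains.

Time domain:
Σ|x[n]|² = |0|² + |3|² + |2|² + |-2|² = 17.0000

Frequency domain:
(1/4)Σ|X[k]|² = (1/4)(|3|² + |-2-5i|² + |1|² + |-2+5i|²) = (1/4)·68.0000 = 17.0000

Both sides agree, confirming Parseval's theorem.

Σ|x[n]|² = (1/N)Σ|X[k]|² = 17.0000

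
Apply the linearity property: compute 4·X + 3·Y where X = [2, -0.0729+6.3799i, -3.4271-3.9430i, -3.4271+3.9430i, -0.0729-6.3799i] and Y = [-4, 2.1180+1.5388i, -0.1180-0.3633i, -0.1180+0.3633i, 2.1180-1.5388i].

By linearity: DFT(4x + 3y) = 4·DFT(x) + 3·DFT(y)
= 4·[2, -0.0729+6.3799i, -3.4271-3.9430i, -3.4271+3.9430i, -0.0729-6.3799i] + 3·[-4, 2.1180+1.5388i, -0.1180-0.3633i, -0.1180+0.3633i, 2.1180-1.5388i]

Computing element-wise:
Z[0] = 4·(2) + 3·(-4) = -4
Z[1] = 4·(-0.0729+6.3799i) + 3·(2.1180+1.5388i) = 6.0624+30.1360i
Z[2] = 4·(-3.4271-3.9430i) + 3·(-0.1180-0.3633i) = -14.0624-16.8619i
Z[3] = 4·(-3.4271+3.9430i) + 3·(-0.1180+0.3633i) = -14.0624+16.8619i
Z[4] = 4·(-0.0729-6.3799i) + 3·(2.1180-1.5388i) = 6.0624-30.1360i

DFT(4x + 3y) = 4·X + 3·Y = [-4, 6.0624+30.1360i, -14.0624-16.8619i, -14.0624+16.8619i, 6.0624-30.1360i]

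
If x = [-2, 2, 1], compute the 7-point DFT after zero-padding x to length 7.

Original 3-point DFT: [1, -3.5000-0.8660i, -3.5000+0.8660i]
Zero-padded 7-point DFT provides frequency interpolation.

DFT_7([x, 0, ...]) = [1, -0.9755-2.5386i, -3.3460-1.5160i, -3.1784-0.0859i, -3.1784+0.0859i, -3.3460+1.5160i, -0.9755+2.5386i]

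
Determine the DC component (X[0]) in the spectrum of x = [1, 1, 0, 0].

X[0] = Σ(n=0 to 3) x[n] · ω_4^0 = Σ x[n]
= (1) + (1) + (0) + (0)

X[0] = 2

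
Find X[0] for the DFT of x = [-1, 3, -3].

X[0] = Σ(n=0 to 2) x[n] · ω_3^0 = Σ x[n]
= (-1) + (3) + (-3)

X[0] = -1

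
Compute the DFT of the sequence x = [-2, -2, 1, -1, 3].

X[k] = Σ(n=0 to 4) x[n] · ω_5^(nk)
where ω_5 = e^(-2πi/5)

Computing each X[k]:
X[0] = -1
X[1] = -1.6910+3.5797i
X[2] = -2.8090+4.8410i
X[3] = -2.8090-4.8410i
X[4] = -1.6910-3.5797i

X = [-1, -1.6910+3.5797i, -2.8090+4.8410i, -2.8090-4.8410i, -1.6910-3.5797i]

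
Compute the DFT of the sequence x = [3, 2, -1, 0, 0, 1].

X[k] = Σ(n=0 to 5) x[n] · ω_6^(nk)
where ω_6 = e^(-2πi/6)

Computing each X[k]:
X[0] = 5
X[1] = 5
X[2] = 2.0000-1.7321i
X[3] = -1
X[4] = 2.0000+1.7321i
X[5] = 5

X = [5, 5, 2.0000-1.7321i, -1, 2.0000+1.7321i, 5]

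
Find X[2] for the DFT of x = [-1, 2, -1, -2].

X[2] = Σ(n=0 to 3) x[n] · ω_4^(2n) where ω_4 = e^(-2πi/4)
= (-1)·ω_4^0 + (2)·ω_4^2 + (-1)·ω_4^4 + (-2)·ω_4^6

X[2] = -2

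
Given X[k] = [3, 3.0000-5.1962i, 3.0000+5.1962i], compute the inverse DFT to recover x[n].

x[n] = (1/3) Σ(k=0 to 2) X[k] · e^(2πikn/3)

Computing each x[n]:
x[0] = 3
x[1] = 3
x[2] = -3

x = [3, 3, -3]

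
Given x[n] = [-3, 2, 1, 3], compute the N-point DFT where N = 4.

X[k] = Σ(n=0 to 3) x[n] · ω_4^(nk)
where ω_4 = e^(-2πi/4)

Computing each X[k]:
X[0] = 3
X[1] = -4+1i
X[2] = -7
X[3] = -4-1i

X = [3, -4+1i, -7, -4-1i]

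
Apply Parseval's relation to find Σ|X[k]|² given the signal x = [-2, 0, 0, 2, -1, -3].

Parseval: Σ|x[n]|² = (1/N)Σ|X[k]|², so Σ|X[k]|² = N·Σ|x[n]|² = 6·18.0000

Σ|X[k]|² = N·Σ|x[n]|² = 6·18.0000 = 108.0000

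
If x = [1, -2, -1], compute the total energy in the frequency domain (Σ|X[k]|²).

Parseval: Σ|x[n]|² = (1/N)Σ|X[k]|², so Σ|X[k]|² = N·Σ|x[n]|² = 3·6.0000

Σ|X[k]|² = N·Σ|x[n]|² = 3·6.0000 = 18.0000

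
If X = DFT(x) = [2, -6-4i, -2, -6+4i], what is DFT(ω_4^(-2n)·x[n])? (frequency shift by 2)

Modulation property: DFT(ω_4^(-2n)·x[n]) = X[(k-2) mod 4], so circularly shift X by 2 positions.

X[k-2] = [-2, -6+4i, 2, -6-4i]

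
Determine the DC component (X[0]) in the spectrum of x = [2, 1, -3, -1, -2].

X[0] = Σ(n=0 to 4) x[n] · ω_5^0 = Σ x[n]
= (2) + (1) + (-3) + (-1) + (-2)

X[0] = -3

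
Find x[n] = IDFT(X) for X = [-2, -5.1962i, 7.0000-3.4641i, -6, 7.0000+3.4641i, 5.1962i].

x[n] = (1/6) Σ(k=0 to 5) X[k] · e^(2πikn/6)

Computing each x[n]:
x[0] = 1
x[1] = 2
x[2] = -2
x[3] = 3
x[4] = -3
x[5] = -3

x = [1, 2, -2, 3, -3, -3]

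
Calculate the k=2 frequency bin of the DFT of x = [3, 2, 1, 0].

X[2] = Σ(n=0 to 3) x[n] · ω_4^(2n) where ω_4 = e^(-2πi/4)
= (3)·ω_4^0 + (2)·ω_4^2 + (1)·ω_4^4 + (0)·ω_4^6

X[2] = 2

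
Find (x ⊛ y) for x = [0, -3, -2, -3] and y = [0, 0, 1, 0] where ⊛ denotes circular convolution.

(x ⊛ y)[n] = Σ(m=0 to 3) x[m] · y[(n-m) mod 4]

Computing each output sample:
(x ⊛ y)[0] = -2
(x ⊛ y)[1] = -3
(x ⊛ y)[2] = 0
(x ⊛ y)[3] = -3

x ⊛ y = [-2, -3, 0, -3]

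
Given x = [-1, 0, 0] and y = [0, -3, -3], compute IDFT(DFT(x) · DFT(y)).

(x ⊛ y)[n] = Σ(m=0 to 2) x[m] · y[(n-m) mod 3]

Computing each output sample:
(x ⊛ y)[0] = 0
(x ⊛ y)[1] = 3
(x ⊛ y)[2] = 3

x ⊛ y = [0, 3, 3]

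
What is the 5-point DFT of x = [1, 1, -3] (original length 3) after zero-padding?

Original 3-point DFT: [-1, 2.0000-3.4641i, 2.0000+3.4641i]
Zero-padded 5-point DFT provides frequency interpolation.

DFT_5([x, 0, ...]) = [-1, 3.7361+0.8123i, -0.7361-3.4410i, -0.7361+3.4410i, 3.7361-0.8123i]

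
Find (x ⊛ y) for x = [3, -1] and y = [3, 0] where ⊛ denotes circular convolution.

(x ⊛ y)[n] = Σ(m=0 to 1) x[m] · y[(n-m) mod 2]

Computing each output sample:
(x ⊛ y)[0] = 9
(x ⊛ y)[1] = -3

x ⊛ y = [9, -3]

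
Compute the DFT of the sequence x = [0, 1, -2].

X[k] = Σ(n=0 to 2) x[n] · ω_3^(nk)
where ω_3 = e^(-2πi/3)

Computing each X[k]:
X[0] = -1
X[1] = 0.5000-2.5981i
X[2] = 0.5000+2.5981i

X = [-1, 0.5000-2.5981i, 0.5000+2.5981i]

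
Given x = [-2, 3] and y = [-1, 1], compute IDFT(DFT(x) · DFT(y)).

(x ⊛ y)[n] = Σ(m=0 to 1) x[m] · y[(n-m) mod 2]

Computing each output sample:
(x ⊛ y)[0] = 5
(x ⊛ y)[1] = -5

x ⊛ y = [5, -5]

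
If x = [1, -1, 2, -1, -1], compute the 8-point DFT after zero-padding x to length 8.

Original 5-point DFT: [0, -0.4271-1.7634i, 2.9271+2.8532i, 2.9271-2.8532i, -0.4271+1.7634i]
Zero-padded 8-point DFT provides frequency interpolation.

DFT_8([x, 0, ...]) = [0, 2.0000-0.5858i, -2, 2.0000+3.4142i, 4, 2.0000-3.4142i, -2, 2.0000+0.5858i]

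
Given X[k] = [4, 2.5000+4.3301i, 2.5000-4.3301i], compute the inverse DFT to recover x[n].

x[n] = (1/3) Σ(k=0 to 2) X[k] · e^(2πikn/3)

Computing each x[n]:
x[0] = 3
x[1] = -2
x[2] = 3

x = [3, -2, 3]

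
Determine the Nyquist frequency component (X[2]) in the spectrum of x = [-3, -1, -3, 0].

X[2] = Σ(n=0 to 3) x[n] · ω_4^(2n) where ω_4 = e^(-2πi/4)
= (-3)·ω_4^0 + (-1)·ω_4^2 + (-3)·ω_4^4 + (0)·ω_4^6

X[2] = -5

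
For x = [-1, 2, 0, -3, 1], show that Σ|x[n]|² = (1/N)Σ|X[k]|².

Time domain:
Σ|x[n]|² = |-1|² + |2|² + |0|² + |-3|² + |1|² = 15.0000

Frequency domain:
(1/5)Σ|X[k]|² = (1/5)(|-1|² + |2.3541-2.7144i|² + |-4.3541+2.2654i|² + |-4.3541-2.2654i|² + |2.3541+2.7144i|²) = (1/5)·75.0000 = 15.0000

Both sides agree, confirming Parseval's theorem.

Σ|x[n]|² = (1/N)Σ|X[k]|² = 15.0000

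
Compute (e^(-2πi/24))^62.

Since ω_24^24 = 1, powers reduce modulo 24.
62 mod 24 = 14
So ω_24^62 = ω_24^14 = e^(-2πi·14/24)

ω_24^62 = ω_24^14 = -0.8660+0.5000i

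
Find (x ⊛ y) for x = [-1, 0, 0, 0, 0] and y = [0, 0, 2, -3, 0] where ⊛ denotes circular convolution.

(x ⊛ y)[n] = Σ(m=0 to 4) x[m] · y[(n-m) mod 5]

Computing each output sample:
(x ⊛ y)[0] = 0
(x ⊛ y)[1] = 0
(x ⊛ y)[2] = -2
(x ⊛ y)[3] = 3
(x ⊛ y)[4] = 0

x ⊛ y = [0, 0, -2, 3, 0]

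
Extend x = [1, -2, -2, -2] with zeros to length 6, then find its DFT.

Original 4-point DFT: [-5, 3, 3, 3]
Zero-padded 6-point DFT provides frequency interpolation.

DFT_6([x, 0, ...]) = [-5, 3.0000+3.4641i, 1, 3, 1, 3.0000-3.4641i]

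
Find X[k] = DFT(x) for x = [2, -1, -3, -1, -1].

X[k] = Σ(n=0 to 4) x[n] · ω_5^(nk)
where ω_5 = e^(-2πi/5)

Computing each X[k]:
X[0] = -4
X[1] = 4.6180+1.1756i
X[2] = 2.3820-1.9021i
X[3] = 2.3820+1.9021i
X[4] = 4.6180-1.1756i

X = [-4, 4.6180+1.1756i, 2.3820-1.9021i, 2.3820+1.9021i, 4.6180-1.1756i]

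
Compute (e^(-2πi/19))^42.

Since ω_19^19 = 1, powers reduce modulo 19.
42 mod 19 = 4
So ω_19^42 = ω_19^4 = e^(-2πi·4/19)

ω_19^42 = ω_19^4 = 0.2455-0.9694i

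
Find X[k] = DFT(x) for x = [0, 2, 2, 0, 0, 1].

X[k] = Σ(n=0 to 5) x[n] · ω_6^(nk)
where ω_6 = e^(-2πi/6)

Computing each X[k]:
X[0] = 5
X[1] = 0.5000-2.5981i
X[2] = -2.5000+0.8660i
X[3] = -1
X[4] = -2.5000-0.8660i
X[5] = 0.5000+2.5981i

X = [5, 0.5000-2.5981i, -2.5000+0.8660i, -1, -2.5000-0.8660i, 0.5000+2.5981i]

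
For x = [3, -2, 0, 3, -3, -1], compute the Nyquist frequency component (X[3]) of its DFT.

X[3] = Σ(n=0 to 5) x[n] · ω_6^(3n) where ω_6 = e^(-2πi/6)
= (3)·ω_6^0 + (-2)·ω_6^3 + (0)·ω_6^6 + (3)·ω_6^9 + (-3)·ω_6^12 + (-1)·ω_6^15

X[3] = 0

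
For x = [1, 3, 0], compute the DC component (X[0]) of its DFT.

X[0] = Σ(n=0 to 2) x[n] · ω_3^0 = Σ x[n]
= (1) + (3) + (0)

X[0] = 4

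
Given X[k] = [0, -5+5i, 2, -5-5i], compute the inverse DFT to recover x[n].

x[n] = (1/4) Σ(k=0 to 3) X[k] · e^(2πikn/4)

Computing each x[n]:
x[0] = -2
x[1] = -3
x[2] = 3
x[3] = 2

x = [-2, -3, 3, 2]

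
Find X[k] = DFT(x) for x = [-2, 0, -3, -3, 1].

X[k] = Σ(n=0 to 4) x[n] · ω_5^(nk)
where ω_5 = e^(-2πi/5)

Computing each X[k]:
X[0] = -7
X[1] = 3.1631+0.9511i
X[2] = -4.6631+0.5878i
X[3] = -4.6631-0.5878i
X[4] = 3.1631-0.9511i

X = [-7, 3.1631+0.9511i, -4.6631+0.5878i, -4.6631-0.5878i, 3.1631-0.9511i]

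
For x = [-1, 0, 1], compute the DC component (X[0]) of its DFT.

X[0] = Σ(n=0 to 2) x[n] · ω_3^0 = Σ x[n]
= (-1) + (0) + (1)

X[0] = 0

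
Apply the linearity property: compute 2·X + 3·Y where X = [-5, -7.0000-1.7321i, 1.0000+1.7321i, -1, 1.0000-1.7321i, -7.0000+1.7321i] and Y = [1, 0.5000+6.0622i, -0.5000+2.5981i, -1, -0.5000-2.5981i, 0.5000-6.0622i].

By linearity: DFT(2x + 3y) = 2·DFT(x) + 3·DFT(y)
= 2·[-5, -7.0000-1.7321i, 1.0000+1.7321i, -1, 1.0000-1.7321i, -7.0000+1.7321i] + 3·[1, 0.5000+6.0622i, -0.5000+2.5981i, -1, -0.5000-2.5981i, 0.5000-6.0622i]

Computing element-wise:
Z[0] = 2·(-5) + 3·(1) = -7
Z[1] = 2·(-7.0000-1.7321i) + 3·(0.5000+6.0622i) = -12.5000+14.7224i
Z[2] = 2·(1.0000+1.7321i) + 3·(-0.5000+2.5981i) = 0.5000+11.2585i
Z[3] = 2·(-1) + 3·(-1) = -5
Z[4] = 2·(1.0000-1.7321i) + 3·(-0.5000-2.5981i) = 0.5000-11.2585i
Z[5] = 2·(-7.0000+1.7321i) + 3·(0.5000-6.0622i) = -12.5000-14.7224i

DFT(2x + 3y) = 2·X + 3·Y = [-7, -12.5000+14.7224i, 0.5000+11.2585i, -5, 0.5000-11.2585i, -12.5000-14.7224i]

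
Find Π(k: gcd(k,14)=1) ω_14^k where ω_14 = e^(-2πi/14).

The primitive 14th roots of unity are ω_14^k for k coprime to 14: k ∈ {1, 3, 5, 9, 11, 13}
Their product equals the constant term of the cyclotomic polynomial Φ_14(x) up to sign.
For n ≥ 3, the product of all primitive nth roots of unity is 1. (For n=1 it is 1; for n=2 it is -1.)

1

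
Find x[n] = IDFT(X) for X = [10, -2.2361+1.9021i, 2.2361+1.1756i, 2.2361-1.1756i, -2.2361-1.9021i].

x[n] = (1/5) Σ(k=0 to 4) X[k] · e^(2πikn/5)

Computing each x[n]:
x[0] = 2
x[1] = 0
x[2] = 3
x[3] = 3
x[4] = 2

x = [2, 0, 3, 3, 2]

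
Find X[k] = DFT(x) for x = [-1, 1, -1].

X[k] = Σ(n=0 to 2) x[n] · ω_3^(nk)
where ω_3 = e^(-2πi/3)

Computing each X[k]:
X[0] = -1
X[1] = -1.0000-1.7321i
X[2] = -1.0000+1.7321i

X = [-1, -1.0000-1.7321i, -1.0000+1.7321i]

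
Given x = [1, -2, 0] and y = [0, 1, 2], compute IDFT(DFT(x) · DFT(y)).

(x ⊛ y)[n] = Σ(m=0 to 2) x[m] · y[(n-m) mod 3]

Computing each output sample:
(x ⊛ y)[0] = -4
(x ⊛ y)[1] = 1
(x ⊛ y)[2] = 0

x ⊛ y = [-4, 1, 0]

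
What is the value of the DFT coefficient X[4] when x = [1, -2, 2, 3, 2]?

X[4] = Σ(n=0 to 4) x[n] · ω_5^(4n) where ω_5 = e^(-2πi/5)
= (1)·ω_5^0 + (-2)·ω_5^4 + (2)·ω_5^8 + (3)·ω_5^12 + (2)·ω_5^16

X[4] = -3.0451-4.3920i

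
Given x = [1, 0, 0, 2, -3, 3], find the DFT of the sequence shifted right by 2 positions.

Time shift by 2: X_shifted[k] = ω_6^(2k) · X[k]
Shifted x = [-3, 3, 1, 0, 0, 2]

DFT(x[n-2]) = [3, -1.0000-1.7321i, -6, -7, -6, -1.0000+1.7321i]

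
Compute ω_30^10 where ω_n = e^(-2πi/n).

ω_30^10 = e^(-2πi·10/30)
= cos(-2π·10/30) + i·sin(-2π·10/30)
= cos(-20π/30) + i·sin(-20π/30)

ω_30^10 = cos(-20π/30) + i·sin(-20π/30) = -0.5000-0.8660i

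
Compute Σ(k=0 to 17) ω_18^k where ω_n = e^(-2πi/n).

Sum of all nth roots of unity equals 0 for n > 1 (geometric series with r ≠ 1).

0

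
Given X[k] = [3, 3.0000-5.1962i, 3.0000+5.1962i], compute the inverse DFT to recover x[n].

x[n] = (1/3) Σ(k=0 to 2) X[k] · e^(2πikn/3)

Computing each x[n]:
x[0] = 3
x[1] = 3
x[2] = -3

x = [3, 3, -3]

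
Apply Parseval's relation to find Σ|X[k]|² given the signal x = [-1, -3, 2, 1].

Parseval: Σ|x[n]|² = (1/N)Σ|X[k]|², so Σ|X[k]|² = N·Σ|x[n]|² = 4·15.0000

Σ|X[k]|² = N·Σ|x[n]|² = 4·15.0000 = 60.0000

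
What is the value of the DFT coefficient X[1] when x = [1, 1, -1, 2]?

X[1] = Σ(n=0 to 3) x[n] · ω_4^(1n) where ω_4 = e^(-2πi/4)
= (1)·ω_4^0 + (1)·ω_4^1 + (-1)·ω_4^2 + (2)·ω_4^3

X[1] = 2+1i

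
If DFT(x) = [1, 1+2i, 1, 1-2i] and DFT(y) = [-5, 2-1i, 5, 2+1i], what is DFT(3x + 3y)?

By linearity: DFT(3x + 3y) = 3·DFT(x) + 3·DFT(y)
= 3·[1, 1+2i, 1, 1-2i] + 3·[-5, 2-1i, 5, 2+1i]

Computing element-wise:
Z[0] = 3·(1) + 3·(-5) = -12
Z[1] = 3·(1+2i) + 3·(2-1i) = 9+3i
Z[2] = 3·(1) + 3·(5) = 18
Z[3] = 3·(1-2i) + 3·(2+1i) = 9-3i

DFT(3x + 3y) = 3·X + 3·Y = [-12, 9+3i, 18, 9-3i]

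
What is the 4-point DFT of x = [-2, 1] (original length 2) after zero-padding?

Original 2-point DFT: [-1, -3]
Zero-padded 4-point DFT provides frequency interpolation.

DFT_4([x, 0, ...]) = [-1, -2-1i, -3, -2+1i]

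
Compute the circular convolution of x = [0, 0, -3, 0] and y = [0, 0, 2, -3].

(x ⊛ y)[n] = Σ(m=0 to 3) x[m] · y[(n-m) mod 4]

Computing each output sample:
(x ⊛ y)[0] = -6
(x ⊛ y)[1] = 9
(x ⊛ y)[2] = 0
(x ⊛ y)[3] = 0

x ⊛ y = [-6, 9, 0, 0]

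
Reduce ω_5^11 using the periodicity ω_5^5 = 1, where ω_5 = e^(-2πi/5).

Since ω_5^5 = 1, powers reduce modulo 5.
11 mod 5 = 1
So ω_5^11 = ω_5^1 = e^(-2πi·1/5)

ω_5^11 = ω_5^1 = 0.3090-0.9511i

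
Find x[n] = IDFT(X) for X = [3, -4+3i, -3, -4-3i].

x[n] = (1/4) Σ(k=0 to 3) X[k] · e^(2πikn/4)

Computing each x[n]:
x[0] = -2
x[1] = 0
x[2] = 2
x[3] = 3

x = [-2, 0, 2, 3]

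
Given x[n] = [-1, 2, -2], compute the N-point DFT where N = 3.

X[k] = Σ(n=0 to 2) x[n] · ω_3^(nk)
where ω_3 = e^(-2πi/3)

Computing each X[k]:
X[0] = -1
X[1] = -1.0000-3.4641i
X[2] = -1.0000+3.4641i

X = [-1, -1.0000-3.4641i, -1.0000+3.4641i]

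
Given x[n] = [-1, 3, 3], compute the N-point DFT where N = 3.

X[k] = Σ(n=0 to 2) x[n] · ω_3^(nk)
where ω_3 = e^(-2πi/3)

Computing each X[k]:
X[0] = 5
X[1] = -4
X[2] = -4

X = [5, -4, -4]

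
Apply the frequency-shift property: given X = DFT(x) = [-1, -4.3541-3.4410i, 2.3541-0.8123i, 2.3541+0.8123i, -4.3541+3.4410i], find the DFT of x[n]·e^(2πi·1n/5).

Modulation property: DFT(ω_5^(-1n)·x[n]) = X[(k-1) mod 5], so circularly shift X by 1 positions.

X[k-1] = [-4.3541+3.4410i, -1, -4.3541-3.4410i, 2.3541-0.8123i, 2.3541+0.8123i]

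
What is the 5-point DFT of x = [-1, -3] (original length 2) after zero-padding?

Original 2-point DFT: [-4, 2]
Zero-padded 5-point DFT provides frequency interpolation.

DFT_5([x, 0, ...]) = [-4, -1.9271+2.8532i, 1.4271+1.7634i, 1.4271-1.7634i, -1.9271-2.8532i]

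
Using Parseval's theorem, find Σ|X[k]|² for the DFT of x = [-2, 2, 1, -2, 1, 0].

Parseval: Σ|x[n]|² = (1/N)Σ|X[k]|², so Σ|X[k]|² = N·Σ|x[n]|² = 6·14.0000

Σ|X[k]|² = N·Σ|x[n]|² = 6·14.0000 = 84.0000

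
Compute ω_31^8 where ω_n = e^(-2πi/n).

ω_31^8 = e^(-2πi·8/31)
= cos(-2π·8/31) + i·sin(-2π·8/31)
= cos(-16π/31) + i·sin(-16π/31)

ω_31^8 = cos(-16π/31) + i·sin(-16π/31) = -0.0506-0.9987i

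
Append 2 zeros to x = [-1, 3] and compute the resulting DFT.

Original 2-point DFT: [2, -4]
Zero-padded 4-point DFT provides frequency interpolation.

DFT_4([x, 0, ...]) = [2, -1-3i, -4, -1+3i]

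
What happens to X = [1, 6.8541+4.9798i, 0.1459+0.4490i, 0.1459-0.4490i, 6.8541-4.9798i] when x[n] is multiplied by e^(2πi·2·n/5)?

Modulation property: DFT(ω_5^(-2n)·x[n]) = X[(k-2) mod 5], so circularly shift X by 2 positions.

X[k-2] = [0.1459-0.4490i, 6.8541-4.9798i, 1, 6.8541+4.9798i, 0.1459+0.4490i]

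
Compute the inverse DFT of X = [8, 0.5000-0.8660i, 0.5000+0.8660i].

x[n] = (1/3) Σ(k=0 to 2) X[k] · e^(2πikn/3)

Computing each x[n]:
x[0] = 3
x[1] = 3
x[2] = 2

x = [3, 3, 2]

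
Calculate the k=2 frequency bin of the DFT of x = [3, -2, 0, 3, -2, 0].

X[2] = Σ(n=0 to 5) x[n] · ω_6^(2n) where ω_6 = e^(-2πi/6)
= (3)·ω_6^0 + (-2)·ω_6^2 + (0)·ω_6^4 + (3)·ω_6^6 + (-2)·ω_6^8 + (0)·ω_6^10

X[2] = 8.0000+3.4641i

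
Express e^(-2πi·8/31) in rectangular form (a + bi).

ω_31^8 = e^(-2πi·8/31)
= cos(-2π·8/31) + i·sin(-2π·8/31)
= cos(-16π/31) + i·sin(-16π/31)

ω_31^8 = cos(-16π/31) + i·sin(-16π/31) = -0.0506-0.9987i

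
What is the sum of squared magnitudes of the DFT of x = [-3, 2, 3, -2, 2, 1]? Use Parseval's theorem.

Parseval: Σ|x[n]|² = (1/N)Σ|X[k]|², so Σ|X[k]|² = N·Σ|x[n]|² = 6·31.0000

Σ|X[k]|² = N·Σ|x[n]|² = 6·31.0000 = 186.0000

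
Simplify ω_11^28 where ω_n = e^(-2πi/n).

Since ω_11^11 = 1, powers reduce modulo 11.
28 mod 11 = 6
So ω_11^28 = ω_11^6 = e^(-2πi·6/11)

ω_11^28 = ω_11^6 = -0.9595+0.2817i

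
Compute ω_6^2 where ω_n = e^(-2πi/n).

ω_6^2 = e^(-2πi·2/6)
= cos(-2π·2/6) + i·sin(-2π·2/6)
= cos(-4π/6) + i·sin(-4π/6)

ω_6^2 = cos(-4π/6) + i·sin(-4π/6) = -0.5000-0.8660i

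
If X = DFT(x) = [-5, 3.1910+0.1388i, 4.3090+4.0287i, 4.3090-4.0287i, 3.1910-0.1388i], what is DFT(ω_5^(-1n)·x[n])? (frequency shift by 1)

Modulation property: DFT(ω_5^(-1n)·x[n]) = X[(k-1) mod 5], so circularly shift X by 1 positions.

X[k-1] = [3.1910-0.1388i, -5, 3.1910+0.1388i, 4.3090+4.0287i, 4.3090-4.0287i]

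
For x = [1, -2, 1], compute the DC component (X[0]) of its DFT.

X[0] = Σ(n=0 to 2) x[n] · ω_3^0 = Σ x[n]
= (1) + (-2) + (1)

X[0] = 0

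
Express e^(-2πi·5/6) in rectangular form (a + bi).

ω_6^5 = e^(-2πi·5/6)
= cos(-2π·5/6) + i·sin(-2π·5/6)
= cos(-10π/6) + i·sin(-10π/6)

ω_6^5 = cos(-10π/6) + i·sin(-10π/6) = 0.5000+0.8660i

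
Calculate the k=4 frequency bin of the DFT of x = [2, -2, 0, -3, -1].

X[4] = Σ(n=0 to 4) x[n] · ω_5^(4n) where ω_5 = e^(-2πi/5)
= (2)·ω_5^0 + (-2)·ω_5^4 + (0)·ω_5^8 + (-3)·ω_5^12 + (-1)·ω_5^16

X[4] = 3.5000+0.8123i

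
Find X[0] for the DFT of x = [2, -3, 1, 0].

X[0] = Σ(n=0 to 3) x[n] · ω_4^0 = Σ x[n]
= (2) + (-3) + (1) + (0)

X[0] = 0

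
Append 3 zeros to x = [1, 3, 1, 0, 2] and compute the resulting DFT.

Original 5-point DFT: [7, 1.7361-1.5388i, -2.7361+0.3633i, -2.7361-0.3633i, 1.7361+1.5388i]
Zero-padded 8-point DFT provides frequency interpolation.

DFT_8([x, 0, ...]) = [7, 1.1213-3.1213i, 2-3i, -3.1213-1.1213i, 1, -3.1213+1.1213i, 2+3i, 1.1213+3.1213i]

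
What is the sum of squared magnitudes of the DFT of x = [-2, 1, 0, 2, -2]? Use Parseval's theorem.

Parseval: Σ|x[n]|² = (1/N)Σ|X[k]|², so Σ|X[k]|² = N·Σ|x[n]|² = 5·13.0000

Σ|X[k]|² = N·Σ|x[n]|² = 5·13.0000 = 65.0000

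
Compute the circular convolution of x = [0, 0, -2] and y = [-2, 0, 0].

(x ⊛ y)[n] = Σ(m=0 to 2) x[m] · y[(n-m) mod 3]

Computing each output sample:
(x ⊛ y)[0] = 0
(x ⊛ y)[1] = 0
(x ⊛ y)[2] = 4

x ⊛ y = [0, 0, 4]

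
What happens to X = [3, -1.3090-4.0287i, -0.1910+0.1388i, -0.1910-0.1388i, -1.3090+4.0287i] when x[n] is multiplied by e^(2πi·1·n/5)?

Modulation property: DFT(ω_5^(-1n)·x[n]) = X[(k-1) mod 5], so circularly shift X by 1 positions.

X[k-1] = [-1.3090+4.0287i, 3, -1.3090-4.0287i, -0.1910+0.1388i, -0.1910-0.1388i]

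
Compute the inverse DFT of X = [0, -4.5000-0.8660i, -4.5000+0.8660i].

x[n] = (1/3) Σ(k=0 to 2) X[k] · e^(2πikn/3)

Computing each x[n]:
x[0] = -3
x[1] = 2
x[2] = 1

x = [-3, 2, 1]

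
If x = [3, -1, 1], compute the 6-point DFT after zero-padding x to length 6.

Original 3-point DFT: [3, 3.0000+1.7321i, 3.0000-1.7321i]
Zero-padded 6-point DFT provides frequency interpolation.

DFT_6([x, 0, ...]) = [3, 2, 3.0000+1.7321i, 5, 3.0000-1.7321i, 2]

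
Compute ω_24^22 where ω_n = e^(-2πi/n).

ω_24^22 = e^(-2πi·22/24)
= cos(-2π·22/24) + i·sin(-2π·22/24)
= cos(-44π/24) + i·sin(-44π/24)

ω_24^22 = cos(-44π/24) + i·sin(-44π/24) = 0.8660+0.5000i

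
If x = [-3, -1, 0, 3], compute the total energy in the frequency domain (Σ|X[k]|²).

Parseval: Σ|x[n]|² = (1/N)Σ|X[k]|², so Σ|X[k]|² = N·Σ|x[n]|² = 4·19.0000

Σ|X[k]|² = N·Σ|x[n]|² = 4·19.0000 = 76.0000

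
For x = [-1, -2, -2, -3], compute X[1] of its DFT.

X[1] = Σ(n=0 to 3) x[n] · ω_4^(1n) where ω_4 = e^(-2πi/4)
= (-1)·ω_4^0 + (-2)·ω_4^1 + (-2)·ω_4^2 + (-3)·ω_4^3

X[1] = 1-1i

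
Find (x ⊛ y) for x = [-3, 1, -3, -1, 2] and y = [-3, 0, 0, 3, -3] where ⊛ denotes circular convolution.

(x ⊛ y)[n] = Σ(m=0 to 4) x[m] · y[(n-m) mod 5]

Computing each output sample:
(x ⊛ y)[0] = -3
(x ⊛ y)[1] = 3
(x ⊛ y)[2] = 18
(x ⊛ y)[3] = -12
(x ⊛ y)[4] = 6

x ⊛ y = [-3, 3, 18, -12, 6]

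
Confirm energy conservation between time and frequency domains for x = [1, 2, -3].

Time domain:
Σ|x[n]|² = |1|² + |2|² + |-3|² = 14.0000

Frequency domain:
(1/3)Σ|X[k]|² = (1/3)(|0|² + |1.5000-4.3301i|² + |1.5000+4.3301i|²) = (1/3)·42.0000 = 14.0000

Both sides agree, confirming Parseval's theorem.

Σ|x[n]|² = (1/N)Σ|X[k]|² = 14.0000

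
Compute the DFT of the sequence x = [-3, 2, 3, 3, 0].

X[k] = Σ(n=0 to 4) x[n] · ω_5^(nk)
where ω_5 = e^(-2πi/5)

Computing each X[k]:
X[0] = 5
X[1] = -7.2361-1.9021i
X[2] = -2.7639-1.1756i
X[3] = -2.7639+1.1756i
X[4] = -7.2361+1.9021i

X = [5, -7.2361-1.9021i, -2.7639-1.1756i, -2.7639+1.1756i, -7.2361+1.9021i]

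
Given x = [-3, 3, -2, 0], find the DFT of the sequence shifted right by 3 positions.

Time shift by 3: X_shifted[k] = ω_4^(3k) · X[k]
Shifted x = [3, -2, 0, -3]

DFT(x[n-3]) = [-2, 3-1i, 8, 3+1i]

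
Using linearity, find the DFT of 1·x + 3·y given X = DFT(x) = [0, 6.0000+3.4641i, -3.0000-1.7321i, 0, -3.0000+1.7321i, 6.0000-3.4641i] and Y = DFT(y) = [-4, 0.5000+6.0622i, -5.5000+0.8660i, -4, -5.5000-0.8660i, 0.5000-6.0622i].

By linearity: DFT(1x + 3y) = 1·DFT(x) + 3·DFT(y)
= 1·[0, 6.0000+3.4641i, -3.0000-1.7321i, 0, -3.0000+1.7321i, 6.0000-3.4641i] + 3·[-4, 0.5000+6.0622i, -5.5000+0.8660i, -4, -5.5000-0.8660i, 0.5000-6.0622i]

Computing element-wise:
Z[0] = 1·(0) + 3·(-4) = -12
Z[1] = 1·(6.0000+3.4641i) + 3·(0.5000+6.0622i) = 7.5000+21.6507i
Z[2] = 1·(-3.0000-1.7321i) + 3·(-5.5000+0.8660i) = -19.5000+0.8659i
Z[3] = 1·(0) + 3·(-4) = -12
Z[4] = 1·(-3.0000+1.7321i) + 3·(-5.5000-0.8660i) = -19.5000-0.8659i
Z[5] = 1·(6.0000-3.4641i) + 3·(0.5000-6.0622i) = 7.5000-21.6507i

DFT(1x + 3y) = 1·X + 3·Y = [-12, 7.5000+21.6507i, -19.5000+0.8659i, -12, -19.5000-0.8659i, 7.5000-21.6507i]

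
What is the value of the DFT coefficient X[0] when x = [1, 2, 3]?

X[0] = Σ(n=0 to 2) x[n] · ω_3^0 = Σ x[n]
= (1) + (2) + (3)

X[0] = 6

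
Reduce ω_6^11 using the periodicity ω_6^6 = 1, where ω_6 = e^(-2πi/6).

Since ω_6^6 = 1, powers reduce modulo 6.
11 mod 6 = 5
So ω_6^11 = ω_6^5 = e^(-2πi·5/6)

ω_6^11 = ω_6^5 = 0.5000+0.8660i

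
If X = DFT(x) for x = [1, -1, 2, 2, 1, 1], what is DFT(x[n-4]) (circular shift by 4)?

Time shift by 4: X_shifted[k] = ω_6^(4k) · X[k]
Shifted x = [2, 2, 1, 1, 1, -1]

DFT(x[n-4]) = [6, 0.5000-2.5981i, 1.5000-2.5981i, 2, 1.5000+2.5981i, 0.5000+2.5981i]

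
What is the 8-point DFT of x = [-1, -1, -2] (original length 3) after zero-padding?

Original 3-point DFT: [-4, 0.5000-0.8660i, 0.5000+0.8660i]
Zero-padded 8-point DFT provides frequency interpolation.

DFT_8([x, 0, ...]) = [-4, -1.7071+2.7071i, 1+1i, -0.2929-1.2929i, -2, -0.2929+1.2929i, 1-1i, -1.7071-2.7071i]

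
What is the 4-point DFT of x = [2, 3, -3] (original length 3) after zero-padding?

Original 3-point DFT: [2, 2.0000-5.1962i, 2.0000+5.1962i]
Zero-padded 4-point DFT provides frequency interpolation.

DFT_4([x, 0, ...]) = [2, 5-3i, -4, 5+3i]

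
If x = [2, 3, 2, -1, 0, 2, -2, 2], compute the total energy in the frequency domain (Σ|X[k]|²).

Parseval: Σ|x[n]|² = (1/N)Σ|X[k]|², so Σ|X[k]|² = N·Σ|x[n]|² = 8·30.0000

Σ|X[k]|² = N·Σ|x[n]|² = 8·30.0000 = 240.0000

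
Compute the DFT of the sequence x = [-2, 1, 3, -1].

X[k] = Σ(n=0 to 3) x[n] · ω_4^(nk)
where ω_4 = e^(-2πi/4)

Computing each X[k]:
X[0] = 1
X[1] = -5-2i
X[2] = 1
X[3] = -5+2i

X = [1, -5-2i, 1, -5+2i]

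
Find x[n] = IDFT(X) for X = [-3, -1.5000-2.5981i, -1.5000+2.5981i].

x[n] = (1/3) Σ(k=0 to 2) X[k] · e^(2πikn/3)

Computing each x[n]:
x[0] = -2
x[1] = 1
x[2] = -2

x = [-2, 1, -2]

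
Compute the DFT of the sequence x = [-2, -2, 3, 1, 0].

X[k] = Σ(n=0 to 4) x[n] · ω_5^(nk)
where ω_5 = e^(-2πi/5)

Computing each X[k]:
X[0] = 0
X[1] = -5.8541+0.7265i
X[2] = 0.8541+3.0777i
X[3] = 0.8541-3.0777i
X[4] = -5.8541-0.7265i

X = [0, -5.8541+0.7265i, 0.8541+3.0777i, 0.8541-3.0777i, -5.8541-0.7265i]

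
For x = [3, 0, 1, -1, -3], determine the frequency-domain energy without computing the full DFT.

Parseval: Σ|x[n]|² = (1/N)Σ|X[k]|², so Σ|X[k]|² = N·Σ|x[n]|² = 5·20.0000

Σ|X[k]|² = N·Σ|x[n]|² = 5·20.0000 = 100.0000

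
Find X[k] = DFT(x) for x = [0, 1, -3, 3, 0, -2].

X[k] = Σ(n=0 to 5) x[n] · ω_6^(nk)
where ω_6 = e^(-2πi/6)

Computing each X[k]:
X[0] = -1
X[1] = -2
X[2] = 5.0000-5.1962i
X[3] = -5
X[4] = 5.0000+5.1962i
X[5] = -2

X = [-1, -2, 5.0000-5.1962i, -5, 5.0000+5.1962i, -2]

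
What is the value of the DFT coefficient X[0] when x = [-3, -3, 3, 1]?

X[0] = Σ(n=0 to 3) x[n] · ω_4^0 = Σ x[n]
= (-3) + (-3) + (3) + (1)

X[0] = -2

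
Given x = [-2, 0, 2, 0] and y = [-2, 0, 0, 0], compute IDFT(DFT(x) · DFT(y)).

(x ⊛ y)[n] = Σ(m=0 to 3) x[m] · y[(n-m) mod 4]

Computing each output sample:
(x ⊛ y)[0] = 4
(x ⊛ y)[1] = 0
(x ⊛ y)[2] = -4
(x ⊛ y)[3] = 0

x ⊛ y = [4, 0, -4, 0]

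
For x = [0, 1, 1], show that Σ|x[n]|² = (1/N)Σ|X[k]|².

Time domain:
Σ|x[n]|² = |0|² + |1|² + |1|² = 2.0000

Frequency domain:
(1/3)Σ|X[k]|² = (1/3)(|2|² + |-1|² + |-1|²) = (1/3)·6.0000 = 2.0000

Both sides agree, confirming Parseval's theorem.

Σ|x[n]|² = (1/N)Σ|X[k]|² = 2.0000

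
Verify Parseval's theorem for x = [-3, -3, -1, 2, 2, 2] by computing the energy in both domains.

Time domain:
Σ|x[n]|² = |-3|² + |-3|² + |-1|² + |2|² + |2|² + |2|² = 31.0000

Frequency domain:
(1/6)Σ|X[k]|² = (1/6)(|-1|² + |-6.0000+6.9282i|² + |-1.0000+1.7321i|² + |-3|² + |-1.0000-1.7321i|² + |-6.0000-6.9282i|²) = (1/6)·186.0000 = 31.0000

Both sides agree, confirming Parseval's theorem.

Σ|x[n]|² = (1/N)Σ|X[k]|² = 31.0000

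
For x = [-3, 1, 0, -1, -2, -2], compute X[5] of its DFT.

X[5] = Σ(n=0 to 5) x[n] · ω_6^(5n) where ω_6 = e^(-2πi/6)
= (-3)·ω_6^0 + (1)·ω_6^5 + (0)·ω_6^10 + (-1)·ω_6^15 + (-2)·ω_6^20 + (-2)·ω_6^25

X[5] = -1.5000+4.3301i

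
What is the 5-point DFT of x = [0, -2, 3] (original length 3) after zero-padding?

Original 3-point DFT: [1, -0.5000+4.3301i, -0.5000-4.3301i]
Zero-padded 5-point DFT provides frequency interpolation.

DFT_5([x, 0, ...]) = [1, -3.0451+0.1388i, 2.5451+4.0287i, 2.5451-4.0287i, -3.0451-0.1388i]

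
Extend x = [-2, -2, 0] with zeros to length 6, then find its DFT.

Original 3-point DFT: [-4, -1.0000+1.7321i, -1.0000-1.7321i]
Zero-padded 6-point DFT provides frequency interpolation.

DFT_6([x, 0, ...]) = [-4, -3.0000+1.7321i, -1.0000+1.7321i, 0, -1.0000-1.7321i, -3.0000-1.7321i]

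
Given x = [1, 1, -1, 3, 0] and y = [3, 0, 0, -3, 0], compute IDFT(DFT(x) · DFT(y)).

(x ⊛ y)[n] = Σ(m=0 to 4) x[m] · y[(n-m) mod 5]

Computing each output sample:
(x ⊛ y)[0] = 6
(x ⊛ y)[1] = -6
(x ⊛ y)[2] = -3
(x ⊛ y)[3] = 6
(x ⊛ y)[4] = -3

x ⊛ y = [6, -6, -3, 6, -3]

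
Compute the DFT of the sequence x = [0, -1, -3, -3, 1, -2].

X[k] = Σ(n=0 to 5) x[n] · ω_6^(nk)
where ω_6 = e^(-2πi/6)

Computing each X[k]:
X[0] = -8
X[1] = 2.5000+2.5981i
X[2] = -0.5000-4.3301i
X[3] = 4
X[4] = -0.5000+4.3301i
X[5] = 2.5000-2.5981i

X = [-8, 2.5000+2.5981i, -0.5000-4.3301i, 4, -0.5000+4.3301i, 2.5000-2.5981i]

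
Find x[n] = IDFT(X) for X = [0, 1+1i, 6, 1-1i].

x[n] = (1/4) Σ(k=0 to 3) X[k] · e^(2πikn/4)

Computing each x[n]:
x[0] = 2
x[1] = -2
x[2] = 1
x[3] = -1

x = [2, -2, 1, -1]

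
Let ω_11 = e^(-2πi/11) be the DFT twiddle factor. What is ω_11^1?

ω_11^1 = e^(-2πi·1/11)
= cos(-2π·1/11) + i·sin(-2π·1/11)
= cos(-2π/11) + i·sin(-2π/11)

ω_11^1 = cos(-2π/11) + i·sin(-2π/11) = 0.8413-0.5406i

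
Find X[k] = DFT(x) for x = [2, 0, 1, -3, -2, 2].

X[k] = Σ(n=0 to 5) x[n] · ω_6^(nk)
where ω_6 = e^(-2πi/6)

Computing each X[k]:
X[0] = 0
X[1] = 6.5000-0.8660i
X[2] = -1.5000+4.3301i
X[3] = 2
X[4] = -1.5000-4.3301i
X[5] = 6.5000+0.8660i

X = [0, 6.5000-0.8660i, -1.5000+4.3301i, 2, -1.5000-4.3301i, 6.5000+0.8660i]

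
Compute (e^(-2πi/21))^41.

Since ω_21^21 = 1, powers reduce modulo 21.
41 mod 21 = 20
So ω_21^41 = ω_21^20 = e^(-2πi·20/21)

ω_21^41 = ω_21^20 = 0.9556+0.2948i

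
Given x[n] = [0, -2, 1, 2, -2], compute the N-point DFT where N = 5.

X[k] = Σ(n=0 to 4) x[n] · ω_5^(nk)
where ω_5 = e^(-2πi/5)

Computing each X[k]:
X[0] = -1
X[1] = -3.6631+0.5878i
X[2] = 4.1631-0.9511i
X[3] = 4.1631+0.9511i
X[4] = -3.6631-0.5878i

X = [-1, -3.6631+0.5878i, 4.1631-0.9511i, 4.1631+0.9511i, -3.6631-0.5878i]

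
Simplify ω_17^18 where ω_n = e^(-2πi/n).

Since ω_17^17 = 1, powers reduce modulo 17.
18 mod 17 = 1
So ω_17^18 = ω_17^1 = e^(-2πi·1/17)

ω_17^18 = ω_17^1 = 0.9325-0.3612i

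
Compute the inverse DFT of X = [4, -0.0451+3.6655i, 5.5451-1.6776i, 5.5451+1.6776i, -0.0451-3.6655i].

x[n] = (1/5) Σ(k=0 to 4) X[k] · e^(2πikn/5)

Computing each x[n]:
x[0] = 3
x[1] = -2
x[2] = 0
x[3] = 3
x[4] = 0

x = [3, -2, 0, 3, 0]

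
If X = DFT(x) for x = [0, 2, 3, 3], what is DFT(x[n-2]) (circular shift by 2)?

Time shift by 2: X_shifted[k] = ω_4^(2k) · X[k]
Shifted x = [3, 3, 0, 2]

DFT(x[n-2]) = [8, 3-1i, -2, 3+1i]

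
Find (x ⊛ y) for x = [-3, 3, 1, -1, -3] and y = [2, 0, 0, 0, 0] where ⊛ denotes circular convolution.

(x ⊛ y)[n] = Σ(m=0 to 4) x[m] · y[(n-m) mod 5]

Computing each output sample:
(x ⊛ y)[0] = -6
(x ⊛ y)[1] = 6
(x ⊛ y)[2] = 2
(x ⊛ y)[3] = -2
(x ⊛ y)[4] = -6

x ⊛ y = [-6, 6, 2, -2, -6]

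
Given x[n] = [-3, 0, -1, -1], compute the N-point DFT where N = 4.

X[k] = Σ(n=0 to 3) x[n] · ω_4^(nk)
where ω_4 = e^(-2πi/4)

Computing each X[k]:
X[0] = -5
X[1] = -2-1i
X[2] = -3
X[3] = -2+1i

X = [-5, -2-1i, -3, -2+1i]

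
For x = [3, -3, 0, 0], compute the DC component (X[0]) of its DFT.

X[0] = Σ(n=0 to 3) x[n] · ω_4^0 = Σ x[n]
= (3) + (-3) + (0) + (0)

X[0] = 0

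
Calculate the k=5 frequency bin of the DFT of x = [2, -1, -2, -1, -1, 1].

X[5] = Σ(n=0 to 5) x[n] · ω_6^(5n) where ω_6 = e^(-2πi/6)
= (2)·ω_6^0 + (-1)·ω_6^5 + (-2)·ω_6^10 + (-1)·ω_6^15 + (-1)·ω_6^20 + (1)·ω_6^25

X[5] = 4.5000-2.5981i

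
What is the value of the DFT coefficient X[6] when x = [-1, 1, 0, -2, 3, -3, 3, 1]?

X[6] = Σ(n=0 to 7) x[n] · ω_8^(6n) where ω_8 = e^(-2πi/8)
= (-1)·ω_8^0 + (1)·ω_8^6 + (0)·ω_8^12 + (-2)·ω_8^18 + (3)·ω_8^24 + (-3)·ω_8^30 + (3)·ω_8^36 + (1)·ω_8^42

X[6] = -1-1i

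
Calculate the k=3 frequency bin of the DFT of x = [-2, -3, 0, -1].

X[3] = Σ(n=0 to 3) x[n] · ω_4^(3n) where ω_4 = e^(-2πi/4)
= (-2)·ω_4^0 + (-3)·ω_4^3 + (0)·ω_4^6 + (-1)·ω_4^9

X[3] = -2-2i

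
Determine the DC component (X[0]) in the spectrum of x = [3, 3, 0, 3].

X[0] = Σ(n=0 to 3) x[n] · ω_4^0 = Σ x[n]
= (3) + (3) + (0) + (3)

X[0] = 9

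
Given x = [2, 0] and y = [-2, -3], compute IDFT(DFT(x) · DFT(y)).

(x ⊛ y)[n] = Σ(m=0 to 1) x[m] · y[(n-m) mod 2]

Computing each output sample:
(x ⊛ y)[0] = -4
(x ⊛ y)[1] = -6

x ⊛ y = [-4, -6]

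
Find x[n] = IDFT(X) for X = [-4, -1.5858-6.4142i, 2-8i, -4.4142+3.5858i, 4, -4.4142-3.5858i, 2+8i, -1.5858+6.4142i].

x[n] = (1/8) Σ(k=0 to 7) X[k] · e^(2πikn/8)

Computing each x[n]:
x[0] = -1
x[1] = 2
x[2] = 2
x[3] = -3
x[4] = 2
x[5] = 0
x[6] = -3
x[7] = -3

x = [-1, 2, 2, -3, 2, 0, -3, -3]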